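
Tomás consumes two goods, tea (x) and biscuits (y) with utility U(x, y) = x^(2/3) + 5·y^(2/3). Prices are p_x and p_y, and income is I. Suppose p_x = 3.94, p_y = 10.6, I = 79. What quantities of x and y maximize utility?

MU_x ∝ x^(-1/3), MU_y ∝ 5·y^(-1/3), so MRS = (1/5)·(y/x)^(1/3) = p_x/p_y.
Solve for the ratio: y/x = [5·p_x/p_y]^(3).
Substitute y = (y/x)·x into the budget: x* = I/(p_x + p_y·(y/x)).
Numerically y/x = 6.419203, so x* = 79/(3.94 + 10.6·6.419203) = 1.0975 and y* = 6.419203·1.0975 = 7.0449.

x* = 1.0975, y* = 7.0449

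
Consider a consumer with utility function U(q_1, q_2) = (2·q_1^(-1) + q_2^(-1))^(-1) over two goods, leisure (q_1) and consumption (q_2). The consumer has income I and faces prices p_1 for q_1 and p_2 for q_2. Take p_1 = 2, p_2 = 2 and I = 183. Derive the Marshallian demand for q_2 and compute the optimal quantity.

q_2* = 37.9005

From the CES first-order condition, 2·(q_2/q_1)^(2) = p_1/p_2.
Hence q_2/q_1 = ((1/2)·p_1/p_2)^(1/(2)), i.e. raised to the 0.5 power.
With the ratio pinned down, the budget gives q_1* = I/(p_1 + p_2·(q_2/q_1)) and q_2* = (q_2/q_1)·q_1*.
Numerically q_2/q_1 = 0.707107, so q_1* = 183/(2 + 2·0.707107) = 53.5995 and q_2* = 0.707107·53.5995 = 37.9005.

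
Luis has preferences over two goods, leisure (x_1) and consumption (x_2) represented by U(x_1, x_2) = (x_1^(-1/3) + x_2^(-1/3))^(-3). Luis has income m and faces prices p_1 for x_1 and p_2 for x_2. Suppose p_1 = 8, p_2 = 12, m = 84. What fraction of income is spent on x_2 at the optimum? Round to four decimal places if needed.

share on x_2 = 0.5253

MU_x_1 ∝ x_1^(-4/3), MU_x_2 ∝ x_2^(-4/3), so MRS = (x_2/x_1)^(4/3) = p_1/p_2.
Solve for the ratio: x_2/x_1 = [p_1/p_2]^(0.75).
Substitute x_2 = (x_2/x_1)·x_1 into the budget: x_1* = m/(p_1 + p_2·(x_2/x_1)).
Numerically x_2/x_1 = 0.737788, so x_1* = 84/(8 + 12·0.737788) = 4.9841 and x_2* = 0.737788·4.9841 = 3.6772.
Expenditure on x_2: 12·3.6772 = 44.1269; share = 0.5253.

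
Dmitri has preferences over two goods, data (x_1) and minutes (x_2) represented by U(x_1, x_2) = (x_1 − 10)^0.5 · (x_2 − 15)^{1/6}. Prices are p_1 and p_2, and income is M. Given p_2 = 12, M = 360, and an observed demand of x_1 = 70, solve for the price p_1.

p_1 = 2

MRS = 3·(x_2−15)/(x_1−10). Tangency with p_1/p_2 gives x_2−15 = (1/3)·(p_1/p_2)·(x_1−10).
After buying the subsistence bundle (10, 15), a share 0.75 of the remaining income goes to x_1: x_1* = 10 + 0.75·(M − 10p_1 − 15p_2)/p_1.
Set x_1* = 70 in the demand function and solve for p_1: p_1 = 2.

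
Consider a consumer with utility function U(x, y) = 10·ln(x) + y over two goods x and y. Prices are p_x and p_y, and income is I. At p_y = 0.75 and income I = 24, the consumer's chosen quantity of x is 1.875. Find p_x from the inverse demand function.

p_x = 4

Set MRS = p_x/p_y: (10/x)/1 = p_x/p_y.
So x*(p_x,p_y) = 10·p_y/p_x, independent of income; and y* = (I − 10·p_y)/p_y.
Set x* = 1.875 in the demand function and solve for p_x: p_x = 4.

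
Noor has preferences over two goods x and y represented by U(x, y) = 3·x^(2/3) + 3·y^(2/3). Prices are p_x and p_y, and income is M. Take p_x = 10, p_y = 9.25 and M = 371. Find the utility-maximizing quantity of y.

MRS = MU_x/MU_y = (y/x)^(1/3). Set equal to p_x/p_y.
Hence y/x = (p_x/p_y)^(1/(1/3)), i.e. raised to the 3 power.
With the ratio pinned down, the budget gives x* = M/(p_x + p_y·(y/x)) and y* = (y/x)·x*.
Numerically y/x = 1.263499, so x* = 371/(10 + 9.25·1.263499) = 17.1067 and y* = 1.263499·17.1067 = 21.6143.

y* = 21.6143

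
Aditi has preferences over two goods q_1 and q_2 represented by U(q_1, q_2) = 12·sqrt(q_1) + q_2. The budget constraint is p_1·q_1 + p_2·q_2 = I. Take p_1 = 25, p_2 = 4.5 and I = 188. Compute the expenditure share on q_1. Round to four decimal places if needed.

Set MRS = p_1/p_2: 6·q_1^(−1/2) = p_1/p_2.
Solve: √q_1 = 6·p_2/p_1, so q_1*(p_1,p_2) = (6·p_2/p_1)², and q_2* = (I − p_1·q_1*)/p_2.
Plugging in: q_1* = (6·4.5/25)² = 1.1664, q_2* = 35.2978.
Expenditure on q_1: 25·1.1664 = 29.16; share = 0.1551.

share on q_1 = 0.1551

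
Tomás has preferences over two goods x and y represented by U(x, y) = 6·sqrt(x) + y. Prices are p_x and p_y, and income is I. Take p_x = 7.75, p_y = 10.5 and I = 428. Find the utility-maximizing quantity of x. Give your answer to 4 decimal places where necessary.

x* = 16.5203

Thus x* = (3·p_y/p_x)² — independent of I — with the rest of income spent on y.
Plugging in: x* = (3·10.5/7.75)² = 16.5203.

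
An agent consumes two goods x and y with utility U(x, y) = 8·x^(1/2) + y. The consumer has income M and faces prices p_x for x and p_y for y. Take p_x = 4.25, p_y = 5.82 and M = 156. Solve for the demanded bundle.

x* = 30.0046, y* = 4.8935

Solve: √x = 4·p_y/p_x, so x*(p_x,p_y) = (4·p_y/p_x)², and y* = (M − p_x·x*)/p_y.
Plugging in: x* = (4·5.82/4.25)² = 30.0046, y* = 4.8935.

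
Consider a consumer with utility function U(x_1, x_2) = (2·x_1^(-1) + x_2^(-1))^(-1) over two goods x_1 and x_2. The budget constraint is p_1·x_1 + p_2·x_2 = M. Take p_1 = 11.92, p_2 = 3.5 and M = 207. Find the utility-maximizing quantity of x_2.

x_2* = 16.3836

Numerically x_2/x_1 = 1.304936, so x_1* = 207/(11.92 + 3.5·1.304936) = 12.5551 and x_2* = 1.304936·12.5551 = 16.3836.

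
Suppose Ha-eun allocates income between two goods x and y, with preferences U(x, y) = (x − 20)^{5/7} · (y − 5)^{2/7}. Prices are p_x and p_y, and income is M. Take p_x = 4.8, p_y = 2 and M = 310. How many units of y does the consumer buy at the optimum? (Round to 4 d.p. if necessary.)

y* = 34.1429

Let x' = x−20, y' = y−5. MRS = (5/2)·y'/x' = p_x/p_y.
Substituting into the budget: x* = 20 + 5/7·(M − 20·p_x − 5·p_y)/p_x, and y* = 5 + 2/7·(…)/p_y.
Discretionary income = 310 − 20·4.8 − 5·2 = 204; y* = 5 + 2/7·204/2 = 34.1429.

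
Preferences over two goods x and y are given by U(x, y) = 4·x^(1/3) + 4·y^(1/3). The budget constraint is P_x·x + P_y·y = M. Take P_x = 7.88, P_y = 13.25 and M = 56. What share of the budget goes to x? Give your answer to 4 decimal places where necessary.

share on x = 0.5646

From the CES first-order condition, (y/x)^(2/3) = P_x/P_y.
Hence y/x = (P_x/P_y)^(1/(2/3)), i.e. raised to the 1.5 power.
With the ratio pinned down, the budget gives x* = M/(P_x + P_y·(y/x)) and y* = (y/x)·x*.
Numerically y/x = 0.458633, so x* = 56/(7.88 + 13.25·0.458633) = 4.0124 and y* = 0.458633·4.0124 = 1.8402.
Expenditure on x: 7.88·4.0124 = 31.6174; share = 0.5646.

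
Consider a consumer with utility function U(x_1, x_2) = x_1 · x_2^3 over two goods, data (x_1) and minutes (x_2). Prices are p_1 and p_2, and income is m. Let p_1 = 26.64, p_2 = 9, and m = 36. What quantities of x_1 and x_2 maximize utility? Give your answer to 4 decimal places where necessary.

x_1* = 0.3378, x_2* = 3

MU_x_1/MU_x_2 = (x_2)/(3·x_1); tangency sets this equal to p_1/p_2.
Rearranging, p_2·x_2 = 3·p_1·x_1. Substituting into the budget gives p_1·x_1·(1 + 3) = m.
Demand: x_1*(p_1,p_2,m) = 0.25·m/p_1 and x_2* = 0.75·m/p_2.
At p_1=26.64, p_2=9, m=36: x_1* = 0.25·36/26.64 = 0.3378, x_2* = 3.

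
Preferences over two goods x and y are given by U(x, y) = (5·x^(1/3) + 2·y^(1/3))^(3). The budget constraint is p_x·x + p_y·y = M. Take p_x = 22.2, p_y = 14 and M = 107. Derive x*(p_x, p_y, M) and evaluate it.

x* = 3.6553

From the CES first-order condition, (5/2)·(y/x)^(2/3) = p_x/p_y.
Solve for the ratio: y/x = [(2/5)·p_x/p_y]^(1.5).
Substitute y = (y/x)·x into the budget: x* = M/(p_x + p_y·(y/x)).
Numerically y/x = 0.505158, so x* = 107/(22.2 + 14·0.505158) = 3.6553.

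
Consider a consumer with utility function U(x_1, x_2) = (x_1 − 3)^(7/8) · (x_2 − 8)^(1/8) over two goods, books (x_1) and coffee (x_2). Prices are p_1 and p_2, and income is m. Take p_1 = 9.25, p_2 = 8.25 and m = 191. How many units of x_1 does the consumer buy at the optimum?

x_1* = 12.1993

MRS = 7·(x_2−8)/(x_1−3). Tangency with p_1/p_2 gives x_2−8 = (1/7)·(p_1/p_2)·(x_1−3).
After buying the subsistence bundle (3, 8), a share 0.875 of the remaining income goes to x_1: x_1* = 3 + 0.875·(m − 3p_1 − 8p_2)/p_1.
Discretionary income = 191 − 3·9.25 − 8·8.25 = 97.25; x_1* = 3 + 0.875·97.25/9.25 = 12.1993.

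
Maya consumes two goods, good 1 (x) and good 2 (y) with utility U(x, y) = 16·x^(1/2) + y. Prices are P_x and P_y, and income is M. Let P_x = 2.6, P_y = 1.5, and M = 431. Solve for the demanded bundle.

Thus x* = (8·P_y/P_x)² — independent of M — with the rest of income spent on y.
Plugging in: x* = (8·1.5/2.6)² = 21.3018, y* = 250.4103.

x* = 21.3018, y* = 250.4103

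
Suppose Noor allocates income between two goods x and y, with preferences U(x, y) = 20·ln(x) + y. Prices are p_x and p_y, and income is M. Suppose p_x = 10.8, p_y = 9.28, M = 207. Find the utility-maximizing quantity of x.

Set MRS = p_x/p_y: (20/x)/1 = p_x/p_y.
So x*(p_x,p_y) = 20·p_y/p_x, independent of income; and y* = (M − 20·p_y)/p_y.
At the given prices: x* = 20·9.28/10.8 = 17.1852.

x* = 17.1852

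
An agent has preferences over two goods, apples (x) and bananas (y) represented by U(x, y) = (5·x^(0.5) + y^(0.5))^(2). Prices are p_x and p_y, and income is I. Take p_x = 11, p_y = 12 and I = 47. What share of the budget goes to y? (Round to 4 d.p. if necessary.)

share on y = 0.0354

MRS = MU_x/MU_y = 5·(y/x)^(0.5). Set equal to p_x/p_y.
Hence y/x = ((1/5)·p_x/p_y)^(1/(0.5)), i.e. raised to the 2 power.
Substitute y = (y/x)·x into the budget: x* = I/(p_x + p_y·(y/x)).
Numerically y/x = 0.033611, so x* = 47/(11 + 12·0.033611) = 4.1216 and y* = 0.033611·4.1216 = 0.1385.
Expenditure on y: 12·0.1385 = 1.6624; share = 0.0354.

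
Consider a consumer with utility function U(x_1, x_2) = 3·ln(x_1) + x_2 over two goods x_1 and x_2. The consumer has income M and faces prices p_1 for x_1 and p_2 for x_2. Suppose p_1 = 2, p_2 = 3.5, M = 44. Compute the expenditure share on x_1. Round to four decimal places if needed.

MU_x_1 = 3/x_1, MU_x_2 = 1. Tangency: 3/x_1 = p_1/p_2.
So x_1*(p_1,p_2) = 3·p_2/p_1, independent of income; and x_2* = (M − 3·p_2)/p_2.
At the given prices: x_1* = 3·3.5/2 = 5.25, and x_2* = 9.5714.
Expenditure on x_1: 2·5.25 = 10.5; share = 0.2386.

share on x_1 = 0.2386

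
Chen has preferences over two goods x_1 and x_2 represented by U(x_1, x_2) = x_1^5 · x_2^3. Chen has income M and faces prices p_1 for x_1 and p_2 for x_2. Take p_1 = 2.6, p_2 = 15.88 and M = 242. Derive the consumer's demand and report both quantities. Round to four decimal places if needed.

x_1* = 58.1731, x_2* = 5.7147

MU_x_1/MU_x_2 = (5·x_2)/(3·x_1); tangency sets this equal to p_1/p_2.
Rearranging, p_2·x_2 = (3/5)·p_1·x_1. Substituting into the budget gives p_1·x_1·(1 + (3/5)) = M.
Demand: x_1*(p_1,p_2,M) = 0.625·M/p_1 and x_2* = 0.375·M/p_2.
At p_1=2.6, p_2=15.88, M=242: x_1* = 0.625·242/2.6 = 58.1731, x_2* = 5.7147.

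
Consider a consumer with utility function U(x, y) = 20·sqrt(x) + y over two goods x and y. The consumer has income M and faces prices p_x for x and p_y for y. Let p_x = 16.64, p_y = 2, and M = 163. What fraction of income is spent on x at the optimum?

share on x = 0.1475

MU_x = 10/√x, MU_y = 1. Tangency: 10/√x = p_x/p_y.
Thus x* = (10·p_y/p_x)² — independent of M — with the rest of income spent on y.
Plugging in: x* = (10·2/16.64)² = 1.4446, y* = 69.4808.
Expenditure on x: 16.64·1.4446 = 24.0385; share = 0.1475.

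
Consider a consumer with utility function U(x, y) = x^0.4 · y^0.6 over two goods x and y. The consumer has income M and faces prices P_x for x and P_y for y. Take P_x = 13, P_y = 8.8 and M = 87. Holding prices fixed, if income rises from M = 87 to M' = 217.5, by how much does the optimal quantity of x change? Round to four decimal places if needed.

Δx* = 4.0154

MU_x/MU_y = (0.4·y)/(0.6·x); tangency sets this equal to P_x/P_y.
Rearranging, P_y·y = (3/2)·P_x·x. Substituting into the budget gives P_x·x·(1 + (3/2)) = M.
Demand: x*(P_x,P_y,M) = 0.4·M/P_x and y* = 0.6·M/P_y.
At P_x=13, P_y=8.8, M=87: x* = 0.4·87/13 = 2.6769.
At M' = 217.5: x* = 6.6923. Change: 6.6923 − 2.6769 = 4.0154.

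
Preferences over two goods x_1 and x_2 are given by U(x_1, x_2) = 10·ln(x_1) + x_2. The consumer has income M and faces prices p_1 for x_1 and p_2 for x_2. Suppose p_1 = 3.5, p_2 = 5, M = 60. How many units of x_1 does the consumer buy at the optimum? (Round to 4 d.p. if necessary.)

Set MRS = p_1/p_2: (10/x_1)/1 = p_1/p_2.
So x_1*(p_1,p_2) = 10·p_2/p_1, independent of income; and x_2* = (M − 10·p_2)/p_2.
At the given prices: x_1* = 10·5/3.5 = 14.2857.

x_1* = 14.2857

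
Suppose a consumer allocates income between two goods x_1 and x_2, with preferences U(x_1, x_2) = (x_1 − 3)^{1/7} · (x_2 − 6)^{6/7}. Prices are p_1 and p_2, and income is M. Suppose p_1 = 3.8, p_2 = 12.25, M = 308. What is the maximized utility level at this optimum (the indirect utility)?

V = 14.2848

Let x_1' = x_1−3, x_2' = x_2−6. MRS = (1/6)·x_2'/x_1' = p_1/p_2.
After buying the subsistence bundle (3, 6), a share 1/7 of the remaining income goes to x_1: x_1* = 3 + 1/7·(M − 3p_1 − 6p_2)/p_1.
Discretionary income = 308 − 3·3.8 − 6·12.25 = 223.1; x_1* = 3 + 1/7·223.1/3.8 = 11.3872; x_2* = 6 + 6/7·223.1/12.25 = 21.6105.
Utility at the optimum: U(11.3872, 21.6105) = 14.2848.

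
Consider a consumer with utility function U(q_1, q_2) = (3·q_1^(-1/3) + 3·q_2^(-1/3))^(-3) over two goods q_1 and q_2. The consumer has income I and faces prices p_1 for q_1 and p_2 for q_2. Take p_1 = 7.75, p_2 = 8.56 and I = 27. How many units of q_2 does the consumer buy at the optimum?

MRS = MU_q_1/MU_q_2 = (q_2/q_1)^(4/3). Set equal to p_1/p_2.
Solve for the ratio: q_2/q_1 = [p_1/p_2]^(0.75).
Substitute q_2 = (q_2/q_1)·q_1 into the budget: q_1* = I/(p_1 + p_2·(q_2/q_1)).
Numerically q_2/q_1 = 0.928156, so q_1* = 27/(7.75 + 8.56·0.928156) = 1.7203 and q_2* = 0.928156·1.7203 = 1.5967.

q_2* = 1.5967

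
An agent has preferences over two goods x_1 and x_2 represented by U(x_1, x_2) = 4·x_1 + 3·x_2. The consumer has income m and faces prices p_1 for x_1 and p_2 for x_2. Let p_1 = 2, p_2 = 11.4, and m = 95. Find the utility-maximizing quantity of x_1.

x_1 gives more utility per dollar, so spend all income on x_1: x_1* = m/p_1, x_2* = 0.
Numerically: x_1* = 47.5, x_2* = 0.

x_1* = 47.5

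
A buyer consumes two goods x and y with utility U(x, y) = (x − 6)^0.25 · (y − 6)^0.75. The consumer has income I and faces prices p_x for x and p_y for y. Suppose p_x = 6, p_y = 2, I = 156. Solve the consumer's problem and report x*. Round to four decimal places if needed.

After buying the subsistence bundle (6, 6), a share 0.25 of the remaining income goes to x: x* = 6 + 0.25·(I − 6p_x − 6p_y)/p_x.
Discretionary income = 156 − 6·6 − 6·2 = 108; x* = 6 + 0.25·108/6 = 10.5.

x* = 10.5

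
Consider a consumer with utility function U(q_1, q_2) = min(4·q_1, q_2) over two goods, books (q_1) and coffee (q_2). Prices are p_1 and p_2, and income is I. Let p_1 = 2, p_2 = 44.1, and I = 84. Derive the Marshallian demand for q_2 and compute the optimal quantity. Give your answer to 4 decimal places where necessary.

q_2* = 1.8834

Leontief preferences: the optimum is at the kink where q_1/1 = q_2/4, i.e. q_2 = 4·q_1.
Budget: p_1·q_1 + p_2·4·q_1 = I, so (p_1 + 4·p_2)·q_1 = I.
Demand: q_1*(p_1,p_2,I) = I/(p_1 + 4·p_2), q_2* = 4·I/(p_1 + 4·p_2).
Here 2 + 4·44.1 = 178.4, giving q_2* = 1.8834.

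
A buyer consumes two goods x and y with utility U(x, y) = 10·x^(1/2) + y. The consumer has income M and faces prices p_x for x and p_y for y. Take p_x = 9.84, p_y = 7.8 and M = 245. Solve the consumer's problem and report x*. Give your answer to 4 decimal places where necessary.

x* = 15.7087

MU_x = 5/√x, MU_y = 1. Tangency: 5/√x = p_x/p_y.
Solve: √x = 5·p_y/p_x, so x*(p_x,p_y) = (5·p_y/p_x)², and y* = (M − p_x·x*)/p_y.
Plugging in: x* = (5·7.8/9.84)² = 15.7087.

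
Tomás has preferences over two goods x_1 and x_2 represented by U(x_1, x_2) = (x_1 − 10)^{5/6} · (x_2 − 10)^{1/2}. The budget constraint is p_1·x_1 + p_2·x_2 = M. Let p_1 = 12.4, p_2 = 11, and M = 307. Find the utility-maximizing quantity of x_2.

MRS = (5/3)·(x_2−10)/(x_1−10). Tangency with p_1/p_2 gives x_2−10 = (3/5)·(p_1/p_2)·(x_1−10).
After buying the subsistence bundle (10, 10), a share 0.625 of the remaining income goes to x_1: x_1* = 10 + 0.625·(M − 10p_1 − 10p_2)/p_1.
Discretionary income = 307 − 10·12.4 − 10·11 = 73; x_2* = 10 + 0.375·73/11 = 12.4886.

x_2* = 12.4886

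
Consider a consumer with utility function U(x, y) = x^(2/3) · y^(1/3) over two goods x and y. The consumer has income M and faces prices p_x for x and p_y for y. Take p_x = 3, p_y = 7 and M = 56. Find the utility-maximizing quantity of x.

Demand: x*(p_x,p_y,M) = 2/3·M/p_x and y* = 1/3·M/p_y.
At p_x=3, p_y=7, M=56: x* = 2/3·56/3 = 12.4444.

x* = 12.4444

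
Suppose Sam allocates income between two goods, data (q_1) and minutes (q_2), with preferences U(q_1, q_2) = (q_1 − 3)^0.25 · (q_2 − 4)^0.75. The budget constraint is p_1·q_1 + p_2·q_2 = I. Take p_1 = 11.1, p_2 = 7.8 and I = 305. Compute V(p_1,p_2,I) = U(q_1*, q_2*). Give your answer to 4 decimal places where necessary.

V = 16.0877

This is Cobb-Douglas in (q_1−3, q_2−4): tangency gives 0.25·p_2·(q_2−4) = 0.75·p_1·(q_1−3).
After buying the subsistence bundle (3, 4), a share 0.25 of the remaining income goes to q_1: q_1* = 3 + 0.25·(I − 3p_1 − 4p_2)/p_1.
Discretionary income = 305 − 3·11.1 − 4·7.8 = 240.5; q_1* = 3 + 0.25·240.5/11.1 = 8.4167; q_2* = 4 + 0.75·240.5/7.8 = 27.125.
Utility at the optimum: U(8.4167, 27.125) = 16.0877.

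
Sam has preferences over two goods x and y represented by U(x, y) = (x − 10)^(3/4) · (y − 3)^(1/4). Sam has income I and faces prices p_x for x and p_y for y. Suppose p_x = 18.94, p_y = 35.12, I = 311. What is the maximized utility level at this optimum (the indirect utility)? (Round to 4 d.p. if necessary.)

Substituting into the budget: x* = 10 + 0.75·(I − 10·p_x − 3·p_y)/p_x, and y* = 3 + 0.25·(…)/p_y.
Discretionary income = 311 − 10·18.94 − 3·35.12 = 16.24; x* = 10 + 0.75·16.24/18.94 = 10.6431; y* = 3 + 0.25·16.24/35.12 = 3.1156.
Utility at the optimum: U(10.6431, 3.1156) = 0.4187.

V = 0.4187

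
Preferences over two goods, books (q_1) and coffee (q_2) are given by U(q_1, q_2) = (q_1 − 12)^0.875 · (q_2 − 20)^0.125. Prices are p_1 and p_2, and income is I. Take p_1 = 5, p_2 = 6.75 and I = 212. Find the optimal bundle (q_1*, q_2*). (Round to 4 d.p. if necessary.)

q_1* = 14.975, q_2* = 20.3148

Let q_1' = q_1−12, q_2' = q_2−20. MRS = 7·q_2'/q_1' = p_1/p_2.
After buying the subsistence bundle (12, 20), a share 0.875 of the remaining income goes to q_1: q_1* = 12 + 0.875·(I − 12p_1 − 20p_2)/p_1.
Discretionary income = 212 − 12·5 − 20·6.75 = 17; q_1* = 12 + 0.875·17/5 = 14.975; q_2* = 20 + 0.125·17/6.75 = 20.3148.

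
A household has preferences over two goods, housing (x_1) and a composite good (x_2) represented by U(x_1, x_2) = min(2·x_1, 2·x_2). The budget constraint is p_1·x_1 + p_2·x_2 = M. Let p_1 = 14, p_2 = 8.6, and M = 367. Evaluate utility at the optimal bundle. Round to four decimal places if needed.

V = 32.4779

With perfect complements, no substitution: consume in ratio x_1:x_2 = 2:2.
Budget: p_1·x_1 + p_2·x_1 = M, so (2·p_1 + 2·p_2)·x_1 = 2·M.
Demand: x_1*(p_1,p_2,M) = 2·M/(2·p_1 + 2·p_2), x_2* = 2·M/(2·p_1 + 2·p_2).
Here 2·14 + 2·8.6 = 45.2, giving x_1* = 16.2389 and x_2* = 16.2389.
Utility at the optimum: U(16.2389, 16.2389) = 32.4779.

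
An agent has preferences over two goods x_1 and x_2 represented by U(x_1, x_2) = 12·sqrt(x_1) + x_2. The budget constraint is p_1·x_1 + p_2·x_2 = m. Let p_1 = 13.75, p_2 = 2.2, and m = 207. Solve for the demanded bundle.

x_1* = 0.9216, x_2* = 88.3309

Solve: √x_1 = 6·p_2/p_1, so x_1*(p_1,p_2) = (6·p_2/p_1)², and x_2* = (m − p_1·x_1*)/p_2.
Plugging in: x_1* = (6·2.2/13.75)² = 0.9216, x_2* = 88.3309.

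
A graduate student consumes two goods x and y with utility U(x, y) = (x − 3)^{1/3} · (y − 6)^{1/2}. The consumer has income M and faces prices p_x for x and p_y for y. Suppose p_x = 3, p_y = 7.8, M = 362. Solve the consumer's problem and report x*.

x* = 43.8267

This is Cobb-Douglas in (x−3, y−6): tangency gives 1/3·p_y·(y−6) = 0.5·p_x·(x−3).
Substituting into the budget: x* = 3 + 0.4·(M − 3·p_x − 6·p_y)/p_x, and y* = 6 + 0.6·(…)/p_y.
Discretionary income = 362 − 3·3 − 6·7.8 = 306.2; x* = 3 + 0.4·306.2/3 = 43.8267.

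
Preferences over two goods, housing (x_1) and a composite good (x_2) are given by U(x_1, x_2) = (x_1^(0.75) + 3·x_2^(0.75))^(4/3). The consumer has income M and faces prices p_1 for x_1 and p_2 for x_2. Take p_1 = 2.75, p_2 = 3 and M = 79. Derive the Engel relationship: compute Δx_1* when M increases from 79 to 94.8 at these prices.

Δx_1* = 0.0906

MU_x_1 ∝ x_1^(-0.25), MU_x_2 ∝ 3·x_2^(-0.25), so MRS = (1/3)·(x_2/x_1)^(0.25) = p_1/p_2.
Hence x_2/x_1 = (3·p_1/p_2)^(1/(0.25)), i.e. raised to the 4 power.
Substitute x_2 = (x_2/x_1)·x_1 into the budget: x_1* = M/(p_1 + p_2·(x_2/x_1)).
Numerically x_2/x_1 = 57.191406, so x_1* = 79/(2.75 + 3·57.191406) = 0.4532.
At M' = 94.8: x_1* = 0.5438. Change: 0.5438 − 0.4532 = 0.0906.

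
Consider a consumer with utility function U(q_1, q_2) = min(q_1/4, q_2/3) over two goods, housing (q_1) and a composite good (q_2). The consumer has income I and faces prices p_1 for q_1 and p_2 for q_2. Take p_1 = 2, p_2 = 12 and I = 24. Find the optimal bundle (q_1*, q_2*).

Leontief preferences: the optimum is at the kink where q_1/4 = q_2/3, i.e. q_2 = (3/4)·q_1.
Budget: p_1·q_1 + p_2·(3/4)·q_1 = I, so (4·p_1 + 3·p_2)·q_1 = 4·I.
Demand: q_1*(p_1,p_2,I) = 4·I/(4·p_1 + 3·p_2), q_2* = 3·I/(4·p_1 + 3·p_2).
Here 4·2 + 3·12 = 44, giving q_1* = 2.1818 and q_2* = 1.6364.

q_1* = 2.1818, q_2* = 1.6364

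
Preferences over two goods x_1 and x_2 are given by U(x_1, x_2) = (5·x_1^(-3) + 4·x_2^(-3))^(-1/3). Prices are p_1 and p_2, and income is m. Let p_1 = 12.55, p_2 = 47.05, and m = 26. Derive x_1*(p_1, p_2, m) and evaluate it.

From the CES first-order condition, (5/4)·(x_2/x_1)^(4) = p_1/p_2.
Solve for the ratio: x_2/x_1 = [(4/5)·p_1/p_2]^(0.25).
Substitute x_2 = (x_2/x_1)·x_1 into the budget: x_1* = m/(p_1 + p_2·(x_2/x_1)).
Numerically x_2/x_1 = 0.679663, so x_1* = 26/(12.55 + 47.05·0.679663) = 0.5839.

x_1* = 0.5839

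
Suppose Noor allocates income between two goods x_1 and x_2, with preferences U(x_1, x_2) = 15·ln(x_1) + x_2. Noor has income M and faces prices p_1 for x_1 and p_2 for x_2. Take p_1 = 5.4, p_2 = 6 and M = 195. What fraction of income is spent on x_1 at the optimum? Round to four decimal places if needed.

Set MRS = p_1/p_2: (15/x_1)/1 = p_1/p_2.
So x_1*(p_1,p_2) = 15·p_2/p_1, independent of income; and x_2* = (M − 15·p_2)/p_2.
At the given prices: x_1* = 15·6/5.4 = 16.6667, and x_2* = 17.5.
Expenditure on x_1: 5.4·16.6667 = 90; share = 0.4615.

share on x_1 = 0.4615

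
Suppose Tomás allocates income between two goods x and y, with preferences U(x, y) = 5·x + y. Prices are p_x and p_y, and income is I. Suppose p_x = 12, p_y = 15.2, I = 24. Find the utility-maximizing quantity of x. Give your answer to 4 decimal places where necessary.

x* = 2

Linear utility — the consumer picks whichever good has higher MU/price: 5/12 = 0.4167 vs 1/15.2 = 0.0658.
x gives more utility per dollar, so spend all income on x: x* = I/p_x, y* = 0.
Numerically: x* = 2, y* = 0.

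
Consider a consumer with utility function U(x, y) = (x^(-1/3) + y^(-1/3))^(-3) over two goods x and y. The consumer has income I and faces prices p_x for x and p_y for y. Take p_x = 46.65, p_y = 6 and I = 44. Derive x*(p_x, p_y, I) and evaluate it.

x* = 0.5899

Numerically y/x = 4.656132, so x* = 44/(46.65 + 6·4.656132) = 0.5899.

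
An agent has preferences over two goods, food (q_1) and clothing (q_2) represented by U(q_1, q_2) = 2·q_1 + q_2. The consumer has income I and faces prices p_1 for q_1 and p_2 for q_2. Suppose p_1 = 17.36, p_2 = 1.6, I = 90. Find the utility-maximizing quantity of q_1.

Perfect substitutes: compare marginal utility per dollar. 2/p_1 vs 1/p_2 → 0.1152 vs 0.625.
q_2 gives more utility per dollar, so spend all income on q_2: q_2* = I/p_2, q_1* = 0.
Numerically: q_1* = 0, q_2* = 56.25.

q_1* = 0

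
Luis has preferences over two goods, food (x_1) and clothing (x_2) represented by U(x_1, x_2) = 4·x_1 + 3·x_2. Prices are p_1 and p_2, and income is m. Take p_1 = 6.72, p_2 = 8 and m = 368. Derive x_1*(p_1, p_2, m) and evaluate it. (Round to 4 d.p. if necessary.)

Linear utility — the consumer picks whichever good has higher MU/price: 4/6.72 = 0.5952 vs 3/8 = 0.375.
x_1 gives more utility per dollar, so spend all income on x_1: x_1* = m/p_1, x_2* = 0.
Numerically: x_1* = 54.7619, x_2* = 0.

x_1* = 54.7619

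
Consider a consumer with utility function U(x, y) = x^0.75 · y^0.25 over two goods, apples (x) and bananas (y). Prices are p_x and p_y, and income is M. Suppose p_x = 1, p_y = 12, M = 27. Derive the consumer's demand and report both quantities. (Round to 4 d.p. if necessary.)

x* = 20.25, y* = 0.5625

Demand: x*(p_x,p_y,M) = 0.75·M/p_x and y* = 0.25·M/p_y.
At p_x=1, p_y=12, M=27: x* = 0.75·27/1 = 20.25, y* = 0.5625.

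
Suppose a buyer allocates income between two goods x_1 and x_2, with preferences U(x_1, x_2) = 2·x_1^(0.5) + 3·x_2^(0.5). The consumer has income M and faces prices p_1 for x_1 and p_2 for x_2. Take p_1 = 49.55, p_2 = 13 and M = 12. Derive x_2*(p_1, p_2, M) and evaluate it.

x_2* = 0.8267

MRS = MU_x_1/MU_x_2 = (2/3)·(x_2/x_1)^(0.5). Set equal to p_1/p_2.
Solve for the ratio: x_2/x_1 = [(3/2)·p_1/p_2]^(2).
With the ratio pinned down, the budget gives x_1* = M/(p_1 + p_2·(x_2/x_1)) and x_2* = (x_2/x_1)·x_1*.
Numerically x_2/x_1 = 32.687607, so x_1* = 12/(49.55 + 13·32.687607) = 0.0253 and x_2* = 32.687607·0.0253 = 0.8267.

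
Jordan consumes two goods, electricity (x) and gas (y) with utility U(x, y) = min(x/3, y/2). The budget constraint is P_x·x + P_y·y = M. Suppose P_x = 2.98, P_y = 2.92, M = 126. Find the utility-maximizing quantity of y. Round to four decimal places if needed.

y* = 17.0501

Here 3·2.98 + 2·2.92 = 14.78, giving y* = 17.0501.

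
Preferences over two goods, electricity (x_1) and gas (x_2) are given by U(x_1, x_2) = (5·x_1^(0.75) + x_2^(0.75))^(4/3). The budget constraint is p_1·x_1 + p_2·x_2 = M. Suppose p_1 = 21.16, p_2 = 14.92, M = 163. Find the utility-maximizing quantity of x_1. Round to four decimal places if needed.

x_1* = 7.6682

From the CES first-order condition, 5·(x_2/x_1)^(0.25) = p_1/p_2.
Solve for the ratio: x_2/x_1 = [(1/5)·p_1/p_2]^(4).
Substitute x_2 = (x_2/x_1)·x_1 into the budget: x_1* = M/(p_1 + p_2·(x_2/x_1)).
Numerically x_2/x_1 = 0.006473, so x_1* = 163/(21.16 + 14.92·0.006473) = 7.6682.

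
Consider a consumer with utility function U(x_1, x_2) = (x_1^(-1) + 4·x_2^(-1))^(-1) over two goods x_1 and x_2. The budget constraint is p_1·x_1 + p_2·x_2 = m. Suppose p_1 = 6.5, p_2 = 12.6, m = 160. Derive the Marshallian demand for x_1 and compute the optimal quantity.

x_1* = 6.5041

MRS = MU_x_1/MU_x_2 = (1/4)·(x_2/x_1)^(2). Set equal to p_1/p_2.
Solve for the ratio: x_2/x_1 = [4·p_1/p_2]^(0.5).
Substitute x_2 = (x_2/x_1)·x_1 into the budget: x_1* = m/(p_1 + p_2·(x_2/x_1)).
Numerically x_2/x_1 = 1.436486, so x_1* = 160/(6.5 + 12.6·1.436486) = 6.5041.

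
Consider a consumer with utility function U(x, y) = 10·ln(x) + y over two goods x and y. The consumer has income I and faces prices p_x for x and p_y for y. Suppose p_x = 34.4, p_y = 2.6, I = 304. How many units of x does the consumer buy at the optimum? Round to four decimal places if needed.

MU_x = 10/x, MU_y = 1. Tangency: 10/x = p_x/p_y.
So x*(p_x,p_y) = 10·p_y/p_x, independent of income; and y* = (I − 10·p_y)/p_y.
At the given prices: x* = 10·2.6/34.4 = 0.7558.

x* = 0.7558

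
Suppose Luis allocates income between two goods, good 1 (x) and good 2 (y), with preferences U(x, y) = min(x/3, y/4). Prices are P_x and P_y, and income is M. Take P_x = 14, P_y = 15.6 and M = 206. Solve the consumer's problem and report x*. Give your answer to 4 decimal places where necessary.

x* = 5.9195

With perfect complements, no substitution: consume in ratio x:y = 3:4.
Budget: P_x·x + P_y·(4/3)·x = M, so (3·P_x + 4·P_y)·x = 3·M.
Demand: x*(P_x,P_y,M) = 3·M/(3·P_x + 4·P_y), y* = 4·M/(3·P_x + 4·P_y).
Here 3·14 + 4·15.6 = 104.4, giving x* = 5.9195.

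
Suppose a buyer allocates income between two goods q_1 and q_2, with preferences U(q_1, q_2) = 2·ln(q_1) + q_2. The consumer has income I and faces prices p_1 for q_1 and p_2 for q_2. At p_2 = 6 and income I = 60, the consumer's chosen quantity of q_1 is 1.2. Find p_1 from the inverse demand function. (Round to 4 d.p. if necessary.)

MU_q_1 = 2/q_1, MU_q_2 = 1. Tangency: 2/q_1 = p_1/p_2.
So q_1*(p_1,p_2) = 2·p_2/p_1, independent of income; and q_2* = (I − 2·p_2)/p_2.
Set q_1* = 1.2 in the demand function and solve for p_1: p_1 = 10.

p_1 = 10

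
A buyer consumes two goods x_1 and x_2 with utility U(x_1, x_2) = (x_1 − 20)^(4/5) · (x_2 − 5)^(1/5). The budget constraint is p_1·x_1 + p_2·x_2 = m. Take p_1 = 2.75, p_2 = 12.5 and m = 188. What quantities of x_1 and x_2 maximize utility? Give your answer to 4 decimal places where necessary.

MRS = 4·(x_2−5)/(x_1−20). Tangency with p_1/p_2 gives x_2−5 = (1/4)·(p_1/p_2)·(x_1−20).
After buying the subsistence bundle (20, 5), a share 0.8 of the remaining income goes to x_1: x_1* = 20 + 0.8·(m − 20p_1 − 5p_2)/p_1.
Discretionary income = 188 − 20·2.75 − 5·12.5 = 70.5; x_1* = 20 + 0.8·70.5/2.75 = 40.5091; x_2* = 5 + 0.2·70.5/12.5 = 6.128.

x_1* = 40.5091, x_2* = 6.128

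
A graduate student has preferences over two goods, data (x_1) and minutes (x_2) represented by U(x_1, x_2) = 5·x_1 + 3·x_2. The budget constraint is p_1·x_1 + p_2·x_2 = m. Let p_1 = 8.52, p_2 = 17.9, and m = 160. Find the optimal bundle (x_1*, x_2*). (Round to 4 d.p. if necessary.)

Perfect substitutes: compare marginal utility per dollar. 5/p_1 vs 3/p_2 → 0.5869 vs 0.1676.
x_1 gives more utility per dollar, so spend all income on x_1: x_1* = m/p_1, x_2* = 0.
Numerically: x_1* = 18.7793, x_2* = 0.

x_1* = 18.7793, x_2* = 0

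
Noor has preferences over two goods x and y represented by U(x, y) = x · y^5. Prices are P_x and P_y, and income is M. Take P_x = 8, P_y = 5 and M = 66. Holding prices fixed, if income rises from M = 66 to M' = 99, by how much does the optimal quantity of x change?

MU_x/MU_y = (y)/(5·x); tangency sets this equal to P_x/P_y.
So P_y·y = 5·P_x·x; combined with the budget, a share 1/6 of income goes to x.
Demand: x*(P_x,P_y,M) = 1/6·M/P_x and y* = 5/6·M/P_y.
At P_x=8, P_y=5, M=66: x* = 1/6·66/8 = 1.375.
At M' = 99: x* = 2.0625. Change: 2.0625 − 1.375 = 0.6875.

Δx* = 0.6875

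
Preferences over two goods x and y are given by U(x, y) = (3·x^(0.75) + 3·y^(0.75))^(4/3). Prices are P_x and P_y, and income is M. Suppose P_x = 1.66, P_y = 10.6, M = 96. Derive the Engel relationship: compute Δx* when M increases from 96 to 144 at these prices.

Δx* = 28.805

MU_x ∝ 3·x^(-0.25), MU_y ∝ 3·y^(-0.25), so MRS = (y/x)^(0.25) = P_x/P_y.
Hence y/x = (P_x/P_y)^(1/(0.25)), i.e. raised to the 4 power.
Substitute y = (y/x)·x into the budget: x* = M/(P_x + P_y·(y/x)).
Numerically y/x = 0.000601, so x* = 96/(1.66 + 10.6·0.000601) = 57.6101.
At M' = 144: x* = 86.4151. Change: 86.4151 − 57.6101 = 28.805.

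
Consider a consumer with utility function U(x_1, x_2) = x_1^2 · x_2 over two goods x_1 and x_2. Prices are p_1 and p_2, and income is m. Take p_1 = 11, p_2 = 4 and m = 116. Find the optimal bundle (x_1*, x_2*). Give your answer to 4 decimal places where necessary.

Tangency: MRS = 2·x_2/x_1 = p_1/p_2.
So 2·p_2·x_2 = p_1·x_1; combined with the budget, a share 2/3 of income goes to x_1.
Demand: x_1*(p_1,p_2,m) = 2/3·m/p_1 and x_2* = 1/3·m/p_2.
At p_1=11, p_2=4, m=116: x_1* = 2/3·116/11 = 7.0303, x_2* = 9.6667.

x_1* = 7.0303, x_2* = 9.6667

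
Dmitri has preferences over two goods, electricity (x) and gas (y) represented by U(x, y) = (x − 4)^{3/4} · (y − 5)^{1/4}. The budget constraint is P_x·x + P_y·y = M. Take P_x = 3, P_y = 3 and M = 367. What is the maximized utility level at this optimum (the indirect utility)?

V = 64.586

Let x' = x−4, y' = y−5. MRS = 3·y'/x' = P_x/P_y.
After buying the subsistence bundle (4, 5), a share 0.75 of the remaining income goes to x: x* = 4 + 0.75·(M − 4P_x − 5P_y)/P_x.
Discretionary income = 367 − 4·3 − 5·3 = 340; x* = 4 + 0.75·340/3 = 89; y* = 5 + 0.25·340/3 = 33.3333.
Utility at the optimum: U(89, 33.3333) = 64.586.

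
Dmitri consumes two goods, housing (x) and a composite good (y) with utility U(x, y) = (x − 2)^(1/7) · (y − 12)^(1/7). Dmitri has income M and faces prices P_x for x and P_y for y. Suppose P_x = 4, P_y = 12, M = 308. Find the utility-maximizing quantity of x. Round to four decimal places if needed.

x* = 21.5

This is Cobb-Douglas in (x−2, y−12): tangency gives 1/7·P_y·(y−12) = 1/7·P_x·(x−2).
Substituting into the budget: x* = 2 + 0.5·(M − 2·P_x − 12·P_y)/P_x, and y* = 12 + 0.5·(…)/P_y.
Discretionary income = 308 − 2·4 − 12·12 = 156; x* = 2 + 0.5·156/4 = 21.5.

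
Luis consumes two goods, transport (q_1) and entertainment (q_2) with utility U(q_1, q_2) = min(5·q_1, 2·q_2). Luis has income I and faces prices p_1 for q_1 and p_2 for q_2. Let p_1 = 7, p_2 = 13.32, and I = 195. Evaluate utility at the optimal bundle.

Leontief preferences: the optimum is at the kink where q_1/2 = q_2/5, i.e. q_2 = (5/2)·q_1.
Budget: p_1·q_1 + p_2·(5/2)·q_1 = I, so (2·p_1 + 5·p_2)·q_1 = 2·I.
Demand: q_1*(p_1,p_2,I) = 2·I/(2·p_1 + 5·p_2), q_2* = 5·I/(2·p_1 + 5·p_2).
Here 2·7 + 5·13.32 = 80.6, giving q_1* = 4.8387 and q_2* = 12.0968.
Utility at the optimum: U(4.8387, 12.0968) = 24.1935.

V = 24.1935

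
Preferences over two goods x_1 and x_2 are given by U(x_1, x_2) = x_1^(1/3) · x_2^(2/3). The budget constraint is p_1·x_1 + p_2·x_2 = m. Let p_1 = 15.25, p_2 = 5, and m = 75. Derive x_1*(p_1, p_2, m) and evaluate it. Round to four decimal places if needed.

x_1* = 1.6393

The MRS is (1/2)·x_2/x_1. Set MRS = p_1/p_2.
So 1/3·p_2·x_2 = 2/3·p_1·x_1; combined with the budget, a share 1/3 of income goes to x_1.
Demand: x_1*(p_1,p_2,m) = 1/3·m/p_1 and x_2* = 2/3·m/p_2.
At p_1=15.25, p_2=5, m=75: x_1* = 1/3·75/15.25 = 1.6393.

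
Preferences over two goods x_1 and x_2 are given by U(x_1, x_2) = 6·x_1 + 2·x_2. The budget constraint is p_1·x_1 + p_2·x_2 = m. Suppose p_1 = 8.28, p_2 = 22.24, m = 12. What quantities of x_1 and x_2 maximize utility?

x_1* = 1.4493, x_2* = 0

Linear utility — the consumer picks whichever good has higher MU/price: 6/8.28 = 0.7246 vs 2/22.24 = 0.0899.
x_1 gives more utility per dollar, so spend all income on x_1: x_1* = m/p_1, x_2* = 0.
Numerically: x_1* = 1.4493, x_2* = 0.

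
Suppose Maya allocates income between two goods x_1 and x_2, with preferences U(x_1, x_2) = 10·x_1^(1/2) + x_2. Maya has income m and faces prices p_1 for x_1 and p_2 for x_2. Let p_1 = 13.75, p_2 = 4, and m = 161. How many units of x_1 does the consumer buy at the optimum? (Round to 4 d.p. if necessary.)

Utility is quasi-linear in x_2; the FOC for x_1 is 5/√x_1 = p_1/p_2.
Thus x_1* = (5·p_2/p_1)² — independent of m — with the rest of income spent on x_2.
Plugging in: x_1* = (5·4/13.75)² = 2.1157.

x_1* = 2.1157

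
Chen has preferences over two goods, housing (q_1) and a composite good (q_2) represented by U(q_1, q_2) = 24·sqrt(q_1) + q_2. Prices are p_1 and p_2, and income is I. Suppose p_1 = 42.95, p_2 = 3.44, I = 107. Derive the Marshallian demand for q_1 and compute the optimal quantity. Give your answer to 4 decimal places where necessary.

q_1* = 0.9237

Utility is quasi-linear in q_2; the FOC for q_1 is 12/√q_1 = p_1/p_2.
Solve: √q_1 = 12·p_2/p_1, so q_1*(p_1,p_2) = (12·p_2/p_1)², and q_2* = (I − p_1·q_1*)/p_2.
Plugging in: q_1* = (12·3.44/42.95)² = 0.9237.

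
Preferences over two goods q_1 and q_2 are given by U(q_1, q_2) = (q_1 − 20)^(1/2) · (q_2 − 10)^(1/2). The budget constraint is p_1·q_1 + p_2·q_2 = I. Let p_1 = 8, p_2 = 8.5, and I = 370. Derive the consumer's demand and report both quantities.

q_1* = 27.8125, q_2* = 17.3529

MRS = (q_2−10)/(q_1−20). Tangency with p_1/p_2 gives q_2−10 = (p_1/p_2)·(q_1−20).
Substituting into the budget: q_1* = 20 + 0.5·(I − 20·p_1 − 10·p_2)/p_1, and q_2* = 10 + 0.5·(…)/p_2.
Discretionary income = 370 − 20·8 − 10·8.5 = 125; q_1* = 20 + 0.5·125/8 = 27.8125; q_2* = 10 + 0.5·125/8.5 = 17.3529.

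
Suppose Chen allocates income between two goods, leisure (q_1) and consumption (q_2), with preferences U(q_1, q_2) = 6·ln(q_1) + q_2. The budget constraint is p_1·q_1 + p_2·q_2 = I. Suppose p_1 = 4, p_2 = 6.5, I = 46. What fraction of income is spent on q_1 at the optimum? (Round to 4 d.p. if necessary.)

share on q_1 = 0.8478

MU_q_1 = 6/q_1, MU_q_2 = 1. Tangency: 6/q_1 = p_1/p_2.
So q_1*(p_1,p_2) = 6·p_2/p_1, independent of income; and q_2* = (I − 6·p_2)/p_2.
At the given prices: q_1* = 6·6.5/4 = 9.75, and q_2* = 1.0769.
Expenditure on q_1: 4·9.75 = 39; share = 0.8478.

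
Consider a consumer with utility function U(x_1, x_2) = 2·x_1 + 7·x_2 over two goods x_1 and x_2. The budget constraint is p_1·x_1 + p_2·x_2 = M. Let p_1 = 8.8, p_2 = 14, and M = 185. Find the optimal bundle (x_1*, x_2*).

x_2 gives more utility per dollar, so spend all income on x_2: x_2* = M/p_2, x_1* = 0.
Numerically: x_1* = 0, x_2* = 13.2143.

x_1* = 0, x_2* = 13.2143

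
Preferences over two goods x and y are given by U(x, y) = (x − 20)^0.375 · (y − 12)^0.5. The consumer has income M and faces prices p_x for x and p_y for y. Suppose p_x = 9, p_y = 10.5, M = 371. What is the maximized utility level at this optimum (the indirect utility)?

This is Cobb-Douglas in (x−20, y−12): tangency gives 0.375·p_y·(y−12) = 0.5·p_x·(x−20).
After buying the subsistence bundle (20, 12), a share 3/7 of the remaining income goes to x: x* = 20 + 3/7·(M − 20p_x − 12p_y)/p_x.
Discretionary income = 371 − 20·9 − 12·10.5 = 65; x* = 20 + 3/7·65/9 = 23.0952; y* = 12 + 4/7·65/10.5 = 15.5374.
Utility at the optimum: U(23.0952, 15.5374) = 2.8731.

V = 2.8731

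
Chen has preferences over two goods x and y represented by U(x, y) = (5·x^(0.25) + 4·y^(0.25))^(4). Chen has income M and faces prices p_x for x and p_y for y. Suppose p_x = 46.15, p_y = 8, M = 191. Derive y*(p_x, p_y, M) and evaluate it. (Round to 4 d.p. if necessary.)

y* = 13.6367

MU_x ∝ 5·x^(-0.75), MU_y ∝ 4·y^(-0.75), so MRS = (5/4)·(y/x)^(0.75) = p_x/p_y.
Solve for the ratio: y/x = [(4/5)·p_x/p_y]^(4/3).
Substitute y = (y/x)·x into the budget: x* = M/(p_x + p_y·(y/x)).
Numerically y/x = 7.683556, so x* = 191/(46.15 + 8·7.683556) = 1.7748 and y* = 7.683556·1.7748 = 13.6367.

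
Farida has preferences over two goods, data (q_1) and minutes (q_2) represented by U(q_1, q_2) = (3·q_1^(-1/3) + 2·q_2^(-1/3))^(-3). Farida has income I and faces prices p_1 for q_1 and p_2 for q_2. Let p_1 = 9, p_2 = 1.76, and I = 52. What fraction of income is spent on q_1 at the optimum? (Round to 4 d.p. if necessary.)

share on q_1 = 0.6709

MRS = MU_q_1/MU_q_2 = (3/2)·(q_2/q_1)^(4/3). Set equal to p_1/p_2.
Hence q_2/q_1 = ((2/3)·p_1/p_2)^(1/(4/3)), i.e. raised to the 0.75 power.
With the ratio pinned down, the budget gives q_1* = I/(p_1 + p_2·(q_2/q_1)) and q_2* = (q_2/q_1)·q_1*.
Numerically q_2/q_1 = 2.508874, so q_1* = 52/(9 + 1.76·2.508874) = 3.8761 and q_2* = 2.508874·3.8761 = 9.7246.
Expenditure on q_1: 9·3.8761 = 34.8847; share = 0.6709.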